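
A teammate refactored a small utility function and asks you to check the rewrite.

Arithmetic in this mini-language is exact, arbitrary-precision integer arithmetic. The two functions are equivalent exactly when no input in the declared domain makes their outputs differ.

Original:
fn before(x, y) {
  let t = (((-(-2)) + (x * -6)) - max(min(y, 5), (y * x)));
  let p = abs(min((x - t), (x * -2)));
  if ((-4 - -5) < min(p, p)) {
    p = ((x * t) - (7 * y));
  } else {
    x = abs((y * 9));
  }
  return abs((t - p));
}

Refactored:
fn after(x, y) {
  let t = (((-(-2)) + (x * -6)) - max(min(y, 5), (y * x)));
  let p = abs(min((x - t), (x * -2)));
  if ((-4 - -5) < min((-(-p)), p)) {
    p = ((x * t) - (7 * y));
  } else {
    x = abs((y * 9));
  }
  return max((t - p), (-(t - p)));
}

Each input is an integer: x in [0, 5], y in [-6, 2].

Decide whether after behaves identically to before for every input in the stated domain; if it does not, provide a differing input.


The two versions differ — the changes include min/max/abs usage differs; and arithmetic usage differs.
One worked example (x=0, y=1) — before: t=1, then p=1, then ((-4 - -5) < min(p, p)) is false, then x=9, then returns 0; after: t=1, then p=1, then ((-4 - -5) < min((-(-p)), p)) is false, then x=9, then returns 0; agreement on 0.
Checked all 54 inputs in the declared domain: the outputs agree on every one.
verdict: equivalent


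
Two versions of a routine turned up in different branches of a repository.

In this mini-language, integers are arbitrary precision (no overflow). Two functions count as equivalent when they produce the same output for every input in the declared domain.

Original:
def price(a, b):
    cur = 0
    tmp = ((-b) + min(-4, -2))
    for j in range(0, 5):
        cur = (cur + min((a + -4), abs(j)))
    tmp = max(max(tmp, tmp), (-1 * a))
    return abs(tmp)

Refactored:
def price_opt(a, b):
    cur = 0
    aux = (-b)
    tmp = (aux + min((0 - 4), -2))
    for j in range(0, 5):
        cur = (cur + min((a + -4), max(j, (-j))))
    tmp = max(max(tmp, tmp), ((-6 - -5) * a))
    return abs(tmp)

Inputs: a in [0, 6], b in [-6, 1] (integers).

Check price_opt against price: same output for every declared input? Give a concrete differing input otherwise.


Comparing the listings, the differences include: arithmetic usage differs; also statement counts differ; also min/max/abs usage differs; also constant usage differs; also local variable names differ.
One worked example (a=1, b=-5) — price: cur becomes 0; next tmp becomes 1; next at j=0:; next cur becomes -3; next at j=1:; next cur becomes -6; next at j=2:; next cur becomes -9; next at j=3:; next cur becomes -12; next at j=4:; next cur becomes -15; next tmp becomes 1; next final value 1; price_opt: cur becomes 0; next aux becomes 5; next tmp becomes 1; next at j=0:; next cur becomes -3; next at j=1:; next cur becomes -6; next at j=2:; next cur becomes -9; next at j=3:; next cur becomes -12; next at j=4:; next cur becomes -15; next tmp becomes 1; next final value 1; agreement on 1.
Every one of the 56 inputs gives matching results.
verdict: equivalent


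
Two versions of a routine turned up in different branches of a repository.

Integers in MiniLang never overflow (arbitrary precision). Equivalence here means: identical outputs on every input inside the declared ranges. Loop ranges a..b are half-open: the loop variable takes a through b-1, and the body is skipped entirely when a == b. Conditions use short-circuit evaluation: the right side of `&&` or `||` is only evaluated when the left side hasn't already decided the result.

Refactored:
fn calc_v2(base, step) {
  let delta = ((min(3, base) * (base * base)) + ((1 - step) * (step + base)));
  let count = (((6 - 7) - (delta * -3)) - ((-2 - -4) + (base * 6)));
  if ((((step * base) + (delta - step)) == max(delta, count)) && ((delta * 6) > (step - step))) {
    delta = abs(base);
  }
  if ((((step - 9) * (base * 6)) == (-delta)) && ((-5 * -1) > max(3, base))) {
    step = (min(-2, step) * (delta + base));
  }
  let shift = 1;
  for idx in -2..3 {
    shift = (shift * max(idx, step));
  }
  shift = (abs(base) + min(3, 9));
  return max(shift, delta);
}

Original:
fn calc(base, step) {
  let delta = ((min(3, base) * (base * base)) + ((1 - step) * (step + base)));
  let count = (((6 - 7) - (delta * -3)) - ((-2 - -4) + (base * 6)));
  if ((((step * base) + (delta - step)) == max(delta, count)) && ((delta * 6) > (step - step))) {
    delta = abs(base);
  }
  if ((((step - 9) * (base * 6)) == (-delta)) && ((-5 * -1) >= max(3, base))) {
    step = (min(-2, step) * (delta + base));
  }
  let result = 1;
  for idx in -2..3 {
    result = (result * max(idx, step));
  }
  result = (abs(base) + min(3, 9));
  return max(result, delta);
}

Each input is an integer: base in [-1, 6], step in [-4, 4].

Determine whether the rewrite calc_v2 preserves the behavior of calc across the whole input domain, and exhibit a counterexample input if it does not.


The suspicious edit (`((-5 * -1) >= max(3, base))` became `((-5 * -1) > max(3, base))`) never changes the result for any input inside the declared domain.
Tracing base=2, step=-2: calc: delta=8, then count=9, then ((((step * base) + (delta - step)) == max(delta, count)) && ((delta * 6) > (step - step))) is false, then ((((step - 9) * (base * 6)) == (-delta)) && ((-5 * -1) >= max(3, base))) is false, then result=1, then (idx=-2), then result=-2, then (idx=-1), then result=2, then (idx=0), then result=0, then (idx=1), then result=0, then (idx=2), then result=0, then result=5, then returns 8 | calc_v2: delta=8, then count=9, then ((((step * base) + (delta - step)) == max(delta, count)) && ((delta * 6) > (step - step))) is false, then ((((step - 9) * (base * 6)) == (-delta)) && ((-5 * -1) > max(3, base))) is false, then shift=1, then (idx=-2), then shift=-2, then (idx=-1), then shift=2, then (idx=0), then shift=0, then (idx=1), then shift=0, then (idx=2), then shift=0, then shift=5, then returns 8 — matching result 8.
Across all 72 domain points the two functions coincide.
verdict: equivalent


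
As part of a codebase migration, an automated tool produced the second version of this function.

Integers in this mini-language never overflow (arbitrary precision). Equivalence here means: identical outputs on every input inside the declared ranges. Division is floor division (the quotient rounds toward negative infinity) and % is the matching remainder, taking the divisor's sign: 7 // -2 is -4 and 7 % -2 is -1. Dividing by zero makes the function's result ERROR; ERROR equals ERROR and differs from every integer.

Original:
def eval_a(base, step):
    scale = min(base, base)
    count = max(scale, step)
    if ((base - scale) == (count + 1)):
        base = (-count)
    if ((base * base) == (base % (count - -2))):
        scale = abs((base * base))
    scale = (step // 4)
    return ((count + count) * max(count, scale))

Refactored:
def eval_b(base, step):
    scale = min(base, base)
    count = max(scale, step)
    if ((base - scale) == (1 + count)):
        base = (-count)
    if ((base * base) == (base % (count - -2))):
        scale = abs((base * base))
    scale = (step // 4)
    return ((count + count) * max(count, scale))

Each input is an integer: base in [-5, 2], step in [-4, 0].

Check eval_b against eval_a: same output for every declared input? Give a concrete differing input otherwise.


Comparing the listings, the differences include: same computation, different form.
One worked example (base=-2, step=-2) — eval_a: scale=-2, then count=-2, then ((base - scale) == (count + 1)) is false, then a zero divisor aborts: ERROR; eval_b: scale=-2, then count=-2, then ((base - scale) == (1 + count)) is false, then a zero divisor aborts: ERROR; agreement on ERROR.
Checked all 40 inputs in the declared domain: the outputs agree on every one.
verdict: equivalent


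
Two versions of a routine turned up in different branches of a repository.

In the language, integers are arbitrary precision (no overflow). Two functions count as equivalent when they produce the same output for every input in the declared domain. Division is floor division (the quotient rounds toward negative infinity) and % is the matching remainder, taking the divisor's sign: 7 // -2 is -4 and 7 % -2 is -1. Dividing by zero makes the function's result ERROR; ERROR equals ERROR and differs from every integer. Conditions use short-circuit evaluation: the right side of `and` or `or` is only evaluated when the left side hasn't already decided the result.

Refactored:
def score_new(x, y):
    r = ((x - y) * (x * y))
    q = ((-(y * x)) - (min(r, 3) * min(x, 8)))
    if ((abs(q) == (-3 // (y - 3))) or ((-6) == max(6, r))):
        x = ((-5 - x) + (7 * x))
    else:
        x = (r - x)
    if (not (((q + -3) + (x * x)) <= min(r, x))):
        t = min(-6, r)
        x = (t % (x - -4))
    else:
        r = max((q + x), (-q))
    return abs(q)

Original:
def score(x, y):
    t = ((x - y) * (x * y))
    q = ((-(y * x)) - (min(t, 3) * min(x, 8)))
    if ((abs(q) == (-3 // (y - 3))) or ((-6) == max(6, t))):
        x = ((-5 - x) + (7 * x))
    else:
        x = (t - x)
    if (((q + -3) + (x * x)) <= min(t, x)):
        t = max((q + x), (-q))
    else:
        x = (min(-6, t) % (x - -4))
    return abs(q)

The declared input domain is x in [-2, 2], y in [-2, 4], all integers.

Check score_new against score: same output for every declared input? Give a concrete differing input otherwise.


Changes here: statement counts differ, plus local variable names differ, plus boolean connective usage differs; the full 35-point sweep finds no disagreement.
verdict: equivalent


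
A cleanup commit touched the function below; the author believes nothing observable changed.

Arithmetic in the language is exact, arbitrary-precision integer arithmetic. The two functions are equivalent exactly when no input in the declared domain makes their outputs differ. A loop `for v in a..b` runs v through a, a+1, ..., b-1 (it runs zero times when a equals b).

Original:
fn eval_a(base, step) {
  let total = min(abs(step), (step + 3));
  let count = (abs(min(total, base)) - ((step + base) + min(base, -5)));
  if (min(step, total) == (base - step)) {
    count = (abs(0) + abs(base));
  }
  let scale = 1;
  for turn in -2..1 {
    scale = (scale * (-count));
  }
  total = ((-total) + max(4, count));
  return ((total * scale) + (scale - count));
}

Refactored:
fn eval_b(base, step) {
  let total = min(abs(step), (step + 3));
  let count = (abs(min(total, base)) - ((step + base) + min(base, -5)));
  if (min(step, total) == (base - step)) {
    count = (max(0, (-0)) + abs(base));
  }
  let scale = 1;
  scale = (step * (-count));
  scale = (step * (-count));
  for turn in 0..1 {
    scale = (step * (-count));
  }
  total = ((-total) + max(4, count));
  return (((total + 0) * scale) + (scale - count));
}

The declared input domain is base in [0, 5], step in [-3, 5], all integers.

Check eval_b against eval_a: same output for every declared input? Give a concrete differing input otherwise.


Take base=0, step=-3.
eval_a: total=0, then count=8, then (min(step, total) == (base - step)) is false, then scale=1, then (turn=-2), then scale=-8, then (turn=-1), then scale=64, then (turn=0), then scale=-512, then total=8, then returns -4616
eval_b: total=0, then count=8, then (min(step, total) == (base - step)) is false, then scale=1, then scale=24, then scale=24, then (turn=0), then scale=24, then total=8, then returns 208
-4616 and 208 differ, so these are not the same function on this domain.
verdict: not equivalent; witness: base=0, step=-3


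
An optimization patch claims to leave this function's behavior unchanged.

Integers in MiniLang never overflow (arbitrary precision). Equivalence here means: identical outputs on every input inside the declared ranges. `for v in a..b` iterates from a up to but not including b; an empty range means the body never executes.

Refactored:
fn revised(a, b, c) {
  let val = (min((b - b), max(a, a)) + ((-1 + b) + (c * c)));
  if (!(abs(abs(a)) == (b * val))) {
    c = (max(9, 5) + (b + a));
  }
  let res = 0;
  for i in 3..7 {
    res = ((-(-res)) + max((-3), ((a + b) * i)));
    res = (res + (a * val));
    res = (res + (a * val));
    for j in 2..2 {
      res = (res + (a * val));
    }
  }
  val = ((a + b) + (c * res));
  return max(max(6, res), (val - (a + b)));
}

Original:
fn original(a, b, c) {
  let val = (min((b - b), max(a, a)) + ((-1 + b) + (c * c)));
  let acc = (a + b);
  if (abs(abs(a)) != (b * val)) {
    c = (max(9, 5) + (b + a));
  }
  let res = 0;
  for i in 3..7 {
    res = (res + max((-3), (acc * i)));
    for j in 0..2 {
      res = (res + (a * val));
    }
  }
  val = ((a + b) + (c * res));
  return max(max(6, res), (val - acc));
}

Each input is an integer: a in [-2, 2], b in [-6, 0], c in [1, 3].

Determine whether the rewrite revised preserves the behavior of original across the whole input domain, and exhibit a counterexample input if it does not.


Side by side, the visible changes include: statement counts differ, plus boolean connective usage differs, plus arithmetic usage differs, plus local variable names differ, plus comparison usage differs, plus loop structure differs.
As a probe, take a=0, b=-3, c=2: original runs val=0, then acc=-3, then (abs(abs(a)) != (b * val)) is false, then res=0, then (i=3), then res=-3, then (j=0), then res=-3, then (j=1), then res=-3, then (i=4), then res=-6, then (j=0), then res=-6, then (j=1), then res=-6, then (i=5), then res=-9, then (j=0), then res=-9, then (j=1), then res=-9, then (i=6), then res=-12, then (j=0), then res=-12, then (j=1), then res=-12, then val=-27, then returns 6; revised runs val=0, then (!(abs(abs(a)) == (b * val))) is false, then res=0, then (i=3), then res=-3, then res=-3, then res=-3, then the loop over j runs zero times, then (i=4), then res=-6, then res=-6, then res=-6, then the loop over j runs zero times, then (i=5), then res=-9, then res=-9, then res=-9, then the loop over j runs zero times, then (i=6), then res=-12, then res=-12, then res=-12, then the loop over j runs zero times, then val=-27, then returns 6; both end at 6.
Sweeping the whole domain (105 inputs) finds no disagreement.
verdict: equivalent


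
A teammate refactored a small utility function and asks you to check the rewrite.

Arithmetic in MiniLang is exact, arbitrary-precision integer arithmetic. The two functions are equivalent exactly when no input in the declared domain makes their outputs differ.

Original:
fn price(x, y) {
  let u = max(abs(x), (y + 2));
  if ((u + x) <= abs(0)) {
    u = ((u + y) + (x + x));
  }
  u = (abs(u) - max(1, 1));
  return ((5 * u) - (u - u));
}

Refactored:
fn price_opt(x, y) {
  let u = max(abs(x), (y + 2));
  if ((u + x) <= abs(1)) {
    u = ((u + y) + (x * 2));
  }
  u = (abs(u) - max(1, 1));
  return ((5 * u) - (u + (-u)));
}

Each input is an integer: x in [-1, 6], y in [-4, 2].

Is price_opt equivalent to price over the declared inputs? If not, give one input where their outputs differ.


Not equivalent: x=-1, y=0 separates them (5 vs -5).
price: u becomes 2; next ((u + x) <= abs(0)) evaluates to false; next u becomes 1; next final value 5
price_opt: u becomes 2; next ((u + x) <= abs(1)) evaluates to true; next u becomes 0; next u becomes -1; next final value -5
verdict: not equivalent; witness: x=-1, y=0


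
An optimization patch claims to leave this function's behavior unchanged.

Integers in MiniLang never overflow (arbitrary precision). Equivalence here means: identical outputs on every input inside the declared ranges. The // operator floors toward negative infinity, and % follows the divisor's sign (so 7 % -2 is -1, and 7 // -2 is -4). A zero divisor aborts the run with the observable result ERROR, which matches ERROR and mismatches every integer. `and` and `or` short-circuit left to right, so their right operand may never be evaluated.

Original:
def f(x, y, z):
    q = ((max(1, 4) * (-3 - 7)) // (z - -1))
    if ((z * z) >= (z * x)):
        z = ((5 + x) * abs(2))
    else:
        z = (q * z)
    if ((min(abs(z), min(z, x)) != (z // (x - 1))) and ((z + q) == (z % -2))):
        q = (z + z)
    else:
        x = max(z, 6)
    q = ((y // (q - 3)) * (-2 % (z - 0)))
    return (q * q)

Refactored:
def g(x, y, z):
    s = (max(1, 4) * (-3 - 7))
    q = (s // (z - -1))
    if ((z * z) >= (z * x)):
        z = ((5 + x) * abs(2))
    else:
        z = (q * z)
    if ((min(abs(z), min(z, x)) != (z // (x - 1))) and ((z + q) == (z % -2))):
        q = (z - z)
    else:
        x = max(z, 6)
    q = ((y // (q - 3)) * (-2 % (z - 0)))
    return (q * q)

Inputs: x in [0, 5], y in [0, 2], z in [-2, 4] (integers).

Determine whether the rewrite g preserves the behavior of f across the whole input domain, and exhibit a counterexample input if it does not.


Not equivalent: x=0, y=1, z=3 separates them (0 vs 64).
f: q = -10; ((z * z) >= (z * x)) -> true; z = 10; ((min(abs(z), min(z, x)) != (z // (x - 1))) and ((z + q) == (z % -2))) -> true; q = 20; q = 0; return 0
g: s = -40; q = -10; ((z * z) >= (z * x)) -> true; z = 10; ((min(abs(z), min(z, x)) != (z // (x - 1))) and ((z + q) == (z % -2))) -> true; q = 0; q = -8; return 64
verdict: not equivalent; witness: x=0, y=1, z=3


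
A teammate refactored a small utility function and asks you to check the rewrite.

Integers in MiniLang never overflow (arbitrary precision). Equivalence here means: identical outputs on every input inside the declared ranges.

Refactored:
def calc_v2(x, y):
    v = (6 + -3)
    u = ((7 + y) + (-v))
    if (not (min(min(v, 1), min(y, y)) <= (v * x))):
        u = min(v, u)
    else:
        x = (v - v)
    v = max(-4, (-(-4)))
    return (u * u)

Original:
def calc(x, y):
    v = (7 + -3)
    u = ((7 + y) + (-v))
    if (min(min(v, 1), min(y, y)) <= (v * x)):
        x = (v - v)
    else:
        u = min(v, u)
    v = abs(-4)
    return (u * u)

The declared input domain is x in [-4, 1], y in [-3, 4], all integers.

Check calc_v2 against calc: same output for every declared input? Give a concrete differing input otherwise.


The rewrite breaks on x=-4, y=-3, where the results are 0 and 1.
calc: v := 4 | u := 0 | (min(min(v, 1), min(y, y)) <= (v * x)): false | u := 0 | v := 4 | result 0
calc_v2: v := 3 | u := 1 | (not (min(min(v, 1), min(y, y)) <= (v * x))): true | u := 1 | v := 4 | result 1
verdict: not equivalent; witness: x=-4, y=-3


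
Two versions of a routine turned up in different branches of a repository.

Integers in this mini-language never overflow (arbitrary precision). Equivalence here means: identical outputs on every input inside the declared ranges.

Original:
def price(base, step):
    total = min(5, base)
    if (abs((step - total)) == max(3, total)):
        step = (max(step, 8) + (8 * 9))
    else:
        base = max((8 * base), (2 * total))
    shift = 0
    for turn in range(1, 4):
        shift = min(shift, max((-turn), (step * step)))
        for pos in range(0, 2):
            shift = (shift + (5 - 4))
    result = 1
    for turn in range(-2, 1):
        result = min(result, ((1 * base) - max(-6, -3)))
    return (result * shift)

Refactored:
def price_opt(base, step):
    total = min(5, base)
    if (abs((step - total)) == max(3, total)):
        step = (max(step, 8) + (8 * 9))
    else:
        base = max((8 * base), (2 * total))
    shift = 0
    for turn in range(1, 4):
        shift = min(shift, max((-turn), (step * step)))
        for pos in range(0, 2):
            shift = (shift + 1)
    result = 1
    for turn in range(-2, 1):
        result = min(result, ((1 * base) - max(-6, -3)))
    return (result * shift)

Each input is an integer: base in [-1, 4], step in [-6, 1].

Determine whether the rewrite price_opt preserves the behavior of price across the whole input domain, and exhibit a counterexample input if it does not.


Equivalent — the differences include constant usage differs; and arithmetic usage differs, yet no declared input distinguishes the two.
Tracing base=2, step=-2: price: total := 2 | (abs((step - total)) == max(3, total)): false | base := 16 | shift := 0 | iter turn=1: | shift := 0 | iter pos=0: | shift := 1 | iter pos=1: | shift := 2 | iter turn=2: | shift := 2 | iter pos=0: | shift := 3 | iter pos=1: | shift := 4 | iter turn=3: | shift := 4 | iter pos=0: | shift := 5 | iter pos=1: | shift := 6 | result := 1 | iter turn=-2: | result := 1 | iter turn=-1: | result := 1 | iter turn=0: | result := 1 | result 6 | price_opt: total := 2 | (abs((step - total)) == max(3, total)): false | base := 16 | shift := 0 | iter turn=1: | shift := 0 | iter pos=0: | shift := 1 | iter pos=1: | shift := 2 | iter turn=2: | shift := 2 | iter pos=0: | shift := 3 | iter pos=1: | shift := 4 | iter turn=3: | shift := 4 | iter pos=0: | shift := 5 | iter pos=1: | shift := 6 | result := 1 | iter turn=-2: | result := 1 | iter turn=-1: | result := 1 | iter turn=0: | result := 1 | result 6 — matching result 6.
Every one of the 48 inputs gives matching results.
verdict: equivalent


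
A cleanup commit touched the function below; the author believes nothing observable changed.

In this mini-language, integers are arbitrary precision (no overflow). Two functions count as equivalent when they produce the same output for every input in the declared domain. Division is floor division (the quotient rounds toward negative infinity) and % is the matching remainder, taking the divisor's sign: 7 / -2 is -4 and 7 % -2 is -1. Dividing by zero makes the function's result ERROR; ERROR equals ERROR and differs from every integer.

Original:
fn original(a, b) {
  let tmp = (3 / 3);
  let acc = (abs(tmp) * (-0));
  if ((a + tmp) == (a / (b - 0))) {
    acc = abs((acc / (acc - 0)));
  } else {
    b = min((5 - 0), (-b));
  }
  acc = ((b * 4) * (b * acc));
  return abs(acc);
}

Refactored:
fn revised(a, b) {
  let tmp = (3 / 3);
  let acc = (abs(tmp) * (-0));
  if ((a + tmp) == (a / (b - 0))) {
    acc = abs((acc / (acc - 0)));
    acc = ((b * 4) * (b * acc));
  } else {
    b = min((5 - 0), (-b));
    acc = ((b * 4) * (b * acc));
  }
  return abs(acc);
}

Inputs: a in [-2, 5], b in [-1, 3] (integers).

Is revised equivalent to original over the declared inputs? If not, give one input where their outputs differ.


Behavior is preserved: although constant usage differs; arithmetic usage differs; statement counts differ, the outputs never diverge.
Tracing a=-1, b=-1: original: tmp=1, then acc=0, then ((a + tmp) == (a / (b - 0))) is false, then b=1, then acc=0, then returns 0 | revised: tmp=1, then acc=0, then ((a + tmp) == (a / (b - 0))) is false, then b=1, then acc=0, then returns 0 — matching result 0.
Across all 40 domain points the two functions coincide.
verdict: equivalent


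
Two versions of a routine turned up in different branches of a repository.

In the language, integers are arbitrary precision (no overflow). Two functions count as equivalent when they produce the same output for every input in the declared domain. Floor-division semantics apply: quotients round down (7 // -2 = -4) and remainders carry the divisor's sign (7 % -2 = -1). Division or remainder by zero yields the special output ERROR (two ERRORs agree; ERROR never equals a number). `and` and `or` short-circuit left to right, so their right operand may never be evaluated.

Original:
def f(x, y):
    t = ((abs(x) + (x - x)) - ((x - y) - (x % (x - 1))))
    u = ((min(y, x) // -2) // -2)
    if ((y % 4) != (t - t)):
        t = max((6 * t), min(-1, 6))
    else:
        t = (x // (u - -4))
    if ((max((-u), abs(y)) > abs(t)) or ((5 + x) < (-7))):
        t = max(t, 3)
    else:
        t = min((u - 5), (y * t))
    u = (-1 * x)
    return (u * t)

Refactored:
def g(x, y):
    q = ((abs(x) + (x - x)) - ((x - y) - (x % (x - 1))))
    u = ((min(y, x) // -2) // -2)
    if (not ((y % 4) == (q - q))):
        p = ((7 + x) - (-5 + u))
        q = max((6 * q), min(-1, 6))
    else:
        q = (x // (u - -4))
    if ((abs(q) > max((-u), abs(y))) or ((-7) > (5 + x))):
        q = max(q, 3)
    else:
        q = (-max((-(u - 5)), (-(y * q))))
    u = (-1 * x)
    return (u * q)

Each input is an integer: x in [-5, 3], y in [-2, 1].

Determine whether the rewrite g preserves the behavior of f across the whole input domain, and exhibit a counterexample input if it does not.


Run the pair on x=-5, y=-2.
f: t becomes 3; next u becomes -1; next ((y % 4) != (t - t)) evaluates to true; next t becomes 18; next ((max((-u), abs(y)) > abs(t)) or ((5 + x) < (-7))) evaluates to false; next t becomes -36; next u becomes 5; next final value -180
g: q becomes 3; next u becomes -1; next (not ((y % 4) == (q - q))) evaluates to true; next p becomes 8; next q becomes 18; next ((abs(q) > max((-u), abs(y))) or ((-7) > (5 + x))) evaluates to true; next q becomes 18; next u becomes 5; next final value 90
-180 and 90 differ, so these are not the same function on this domain.
verdict: not equivalent; witness: x=-5, y=-2


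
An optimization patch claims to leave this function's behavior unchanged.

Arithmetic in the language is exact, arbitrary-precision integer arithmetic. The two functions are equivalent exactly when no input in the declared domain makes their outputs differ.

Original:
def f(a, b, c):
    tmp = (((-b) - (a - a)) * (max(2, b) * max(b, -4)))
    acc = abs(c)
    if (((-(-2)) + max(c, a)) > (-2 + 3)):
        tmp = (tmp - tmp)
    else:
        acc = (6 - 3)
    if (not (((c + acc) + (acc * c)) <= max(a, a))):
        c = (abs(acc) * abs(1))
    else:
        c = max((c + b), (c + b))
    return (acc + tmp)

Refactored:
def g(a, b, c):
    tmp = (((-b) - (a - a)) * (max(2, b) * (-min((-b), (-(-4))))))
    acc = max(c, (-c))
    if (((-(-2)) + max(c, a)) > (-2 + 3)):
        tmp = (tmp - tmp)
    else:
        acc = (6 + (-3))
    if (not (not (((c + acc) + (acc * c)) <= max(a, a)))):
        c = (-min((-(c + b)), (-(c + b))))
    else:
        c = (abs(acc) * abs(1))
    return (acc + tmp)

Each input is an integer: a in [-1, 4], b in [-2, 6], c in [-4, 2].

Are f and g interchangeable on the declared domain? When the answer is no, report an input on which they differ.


The two versions differ — the changes include boolean connective usage differs; also min/max/abs usage differs; also arithmetic usage differs.
One worked example (a=0, b=6, c=-1) — f: tmp becomes -216; next acc becomes 1; next (((-(-2)) + max(c, a)) > (-2 + 3)) evaluates to true; next tmp becomes 0; next (not (((c + acc) + (acc * c)) <= max(a, a))) evaluates to false; next c becomes 5; next final value 1; g: tmp becomes -216; next acc becomes 1; next (((-(-2)) + max(c, a)) > (-2 + 3)) evaluates to true; next tmp becomes 0; next (not (not (((c + acc) + (acc * c)) <= max(a, a)))) evaluates to true; next c becomes 5; next final value 1; agreement on 1.
Sweeping the whole domain (378 inputs) finds no disagreement.
verdict: equivalent


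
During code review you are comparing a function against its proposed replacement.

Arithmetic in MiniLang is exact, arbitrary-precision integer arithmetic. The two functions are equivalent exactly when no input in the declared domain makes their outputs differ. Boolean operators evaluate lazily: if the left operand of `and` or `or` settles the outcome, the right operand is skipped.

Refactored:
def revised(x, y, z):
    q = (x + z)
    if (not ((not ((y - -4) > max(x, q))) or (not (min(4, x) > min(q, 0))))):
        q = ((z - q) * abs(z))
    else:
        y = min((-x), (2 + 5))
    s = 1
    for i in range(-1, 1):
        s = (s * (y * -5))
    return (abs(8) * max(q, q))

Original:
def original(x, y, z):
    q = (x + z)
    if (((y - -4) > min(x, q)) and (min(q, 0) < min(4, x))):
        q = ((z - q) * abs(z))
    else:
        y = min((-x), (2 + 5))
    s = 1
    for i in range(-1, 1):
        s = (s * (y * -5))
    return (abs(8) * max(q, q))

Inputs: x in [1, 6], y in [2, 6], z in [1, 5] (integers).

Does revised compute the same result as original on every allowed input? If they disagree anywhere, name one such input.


The rewrite breaks on x=1, y=2, z=5, where the results are -40 and 48.
original: q becomes 6; next (((y - -4) > min(x, q)) and (min(q, 0) < min(4, x))) evaluates to true; next q becomes -5; next s becomes 1; next at i=-1:; next s becomes -10; next at i=0:; next s becomes 100; next final value -40
revised: q becomes 6; next (not ((not ((y - -4) > max(x, q))) or (not (min(4, x) > min(q, 0))))) evaluates to false; next y becomes -1; next s becomes 1; next at i=-1:; next s becomes 5; next at i=0:; next s becomes 25; next final value 48
verdict: not equivalent; witness: x=1, y=2, z=5


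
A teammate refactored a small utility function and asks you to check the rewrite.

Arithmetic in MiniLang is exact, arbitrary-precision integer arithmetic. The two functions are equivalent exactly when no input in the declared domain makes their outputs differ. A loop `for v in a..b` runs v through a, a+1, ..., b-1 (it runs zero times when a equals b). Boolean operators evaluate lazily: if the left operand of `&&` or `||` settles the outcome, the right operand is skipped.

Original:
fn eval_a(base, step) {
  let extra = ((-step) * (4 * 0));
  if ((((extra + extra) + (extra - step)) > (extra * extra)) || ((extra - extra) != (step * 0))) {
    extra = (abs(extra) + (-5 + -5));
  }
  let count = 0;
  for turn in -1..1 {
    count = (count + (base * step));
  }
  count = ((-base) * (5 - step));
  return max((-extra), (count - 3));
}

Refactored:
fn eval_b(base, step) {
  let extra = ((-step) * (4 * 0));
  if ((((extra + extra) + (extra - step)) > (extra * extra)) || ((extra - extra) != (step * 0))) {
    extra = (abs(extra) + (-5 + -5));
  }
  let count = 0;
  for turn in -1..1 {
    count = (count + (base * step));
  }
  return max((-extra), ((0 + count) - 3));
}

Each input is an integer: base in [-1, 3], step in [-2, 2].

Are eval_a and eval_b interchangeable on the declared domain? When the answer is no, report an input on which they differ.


Not equivalent: base=-1, step=0 separates them (2 vs 0).
eval_a: extra=0, then ((((extra + extra) + (extra - step)) > (extra * extra)) || ((extra - extra) != (step * 0))) is false, then count=0, then (turn=-1), then count=0, then (turn=0), then count=0, then count=5, then returns 2
eval_b: extra=0, then ((((extra + extra) + (extra - step)) > (extra * extra)) || ((extra - extra) != (step * 0))) is false, then count=0, then (turn=-1), then count=0, then (turn=0), then count=0, then returns 0
verdict: not equivalent; witness: base=-1, step=0


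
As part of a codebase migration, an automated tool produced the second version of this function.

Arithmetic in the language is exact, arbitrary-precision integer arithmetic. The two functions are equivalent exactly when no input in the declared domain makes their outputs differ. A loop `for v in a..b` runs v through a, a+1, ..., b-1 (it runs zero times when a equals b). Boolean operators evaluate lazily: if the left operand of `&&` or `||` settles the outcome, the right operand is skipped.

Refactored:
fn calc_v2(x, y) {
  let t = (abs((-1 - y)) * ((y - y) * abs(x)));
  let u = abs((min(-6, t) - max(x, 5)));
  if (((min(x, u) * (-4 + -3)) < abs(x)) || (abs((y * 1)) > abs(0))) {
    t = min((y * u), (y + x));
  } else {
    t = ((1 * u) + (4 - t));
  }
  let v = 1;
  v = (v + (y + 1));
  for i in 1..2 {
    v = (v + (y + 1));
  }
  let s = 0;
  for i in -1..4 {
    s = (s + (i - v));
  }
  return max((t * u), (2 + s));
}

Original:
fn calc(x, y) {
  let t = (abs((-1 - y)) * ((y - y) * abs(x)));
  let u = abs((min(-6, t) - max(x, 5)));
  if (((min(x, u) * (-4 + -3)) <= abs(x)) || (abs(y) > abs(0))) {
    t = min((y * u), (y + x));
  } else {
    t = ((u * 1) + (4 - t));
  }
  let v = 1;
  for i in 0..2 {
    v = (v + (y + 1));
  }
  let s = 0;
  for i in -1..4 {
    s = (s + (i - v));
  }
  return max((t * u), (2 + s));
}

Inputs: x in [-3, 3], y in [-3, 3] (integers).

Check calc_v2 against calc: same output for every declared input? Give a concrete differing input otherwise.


Input x=0, y=0: 0 from calc versus 165 from calc_v2.
verdict: not equivalent; witness: x=0, y=0


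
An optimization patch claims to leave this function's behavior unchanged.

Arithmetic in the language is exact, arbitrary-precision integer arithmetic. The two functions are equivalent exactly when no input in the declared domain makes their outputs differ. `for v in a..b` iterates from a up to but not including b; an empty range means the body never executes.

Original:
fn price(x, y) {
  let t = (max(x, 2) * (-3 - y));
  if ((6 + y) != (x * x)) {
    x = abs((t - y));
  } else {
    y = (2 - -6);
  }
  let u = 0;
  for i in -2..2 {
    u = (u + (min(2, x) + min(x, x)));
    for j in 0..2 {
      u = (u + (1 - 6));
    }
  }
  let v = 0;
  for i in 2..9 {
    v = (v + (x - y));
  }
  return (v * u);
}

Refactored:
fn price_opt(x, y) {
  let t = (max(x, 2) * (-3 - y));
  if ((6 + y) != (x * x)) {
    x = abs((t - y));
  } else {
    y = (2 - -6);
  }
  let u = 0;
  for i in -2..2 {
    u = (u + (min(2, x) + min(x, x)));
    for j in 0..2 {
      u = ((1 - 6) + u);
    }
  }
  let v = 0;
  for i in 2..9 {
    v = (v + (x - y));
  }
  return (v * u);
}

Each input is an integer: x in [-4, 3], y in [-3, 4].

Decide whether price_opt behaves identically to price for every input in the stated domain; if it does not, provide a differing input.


Equivalent — the differences include same computation, different form, yet no declared input distinguishes the two.
Spot check at x=-1, y=1 — price: t = -8; ((6 + y) != (x * x)) -> true; x = 9; u = 0; [i=-2]; u = 11; [j=0]; u = 6; [j=1]; u = 1; [i=-1]; u = 12; [j=0]; u = 7; [j=1]; u = 2; [i=0]; u = 13; [j=0]; u = 8; [j=1]; u = 3; [i=1]; u = 14; [j=0]; u = 9; [j=1]; u = 4; v = 0; [i=2]; v = 8; [i=3]; v = 16; [i=4]; v = 24; [i=5]; v = 32; [i=6]; v = 40; [i=7]; v = 48; [i=8]; v = 56; return 224. price_opt: t = -8; ((6 + y) != (x * x)) -> true; x = 9; u = 0; [i=-2]; u = 11; [j=0]; u = 6; [j=1]; u = 1; [i=-1]; u = 12; [j=0]; u = 7; [j=1]; u = 2; [i=0]; u = 13; [j=0]; u = 8; [j=1]; u = 3; [i=1]; u = 14; [j=0]; u = 9; [j=1]; u = 4; v = 0; [i=2]; v = 8; [i=3]; v = 16; [i=4]; v = 24; [i=5]; v = 32; [i=6]; v = 40; [i=7]; v = 48; [i=8]; v = 56; return 224. Both give 224.
Across all 64 domain points the two functions coincide.
verdict: equivalent


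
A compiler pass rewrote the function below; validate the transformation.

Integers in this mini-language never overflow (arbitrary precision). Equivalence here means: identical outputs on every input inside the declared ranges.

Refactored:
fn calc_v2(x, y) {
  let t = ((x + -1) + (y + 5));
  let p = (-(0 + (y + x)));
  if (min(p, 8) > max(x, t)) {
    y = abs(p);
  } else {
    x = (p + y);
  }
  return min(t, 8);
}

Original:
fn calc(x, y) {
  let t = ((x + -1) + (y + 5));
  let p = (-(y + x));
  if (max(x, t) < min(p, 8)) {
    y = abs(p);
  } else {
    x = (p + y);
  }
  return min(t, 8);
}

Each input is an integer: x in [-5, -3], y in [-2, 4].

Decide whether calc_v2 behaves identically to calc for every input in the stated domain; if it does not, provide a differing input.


The two versions differ — the changes include constant usage differs, plus comparison usage differs, plus arithmetic usage differs.
One worked example (x=-3, y=-1) — calc: t becomes 0; next p becomes 4; next (max(x, t) < min(p, 8)) evaluates to true; next y becomes 4; next final value 0; calc_v2: t becomes 0; next p becomes 4; next (min(p, 8) > max(x, t)) evaluates to true; next y becomes 4; next final value 0; agreement on 0.
Sweeping the whole domain (21 inputs) finds no disagreement.
verdict: equivalent


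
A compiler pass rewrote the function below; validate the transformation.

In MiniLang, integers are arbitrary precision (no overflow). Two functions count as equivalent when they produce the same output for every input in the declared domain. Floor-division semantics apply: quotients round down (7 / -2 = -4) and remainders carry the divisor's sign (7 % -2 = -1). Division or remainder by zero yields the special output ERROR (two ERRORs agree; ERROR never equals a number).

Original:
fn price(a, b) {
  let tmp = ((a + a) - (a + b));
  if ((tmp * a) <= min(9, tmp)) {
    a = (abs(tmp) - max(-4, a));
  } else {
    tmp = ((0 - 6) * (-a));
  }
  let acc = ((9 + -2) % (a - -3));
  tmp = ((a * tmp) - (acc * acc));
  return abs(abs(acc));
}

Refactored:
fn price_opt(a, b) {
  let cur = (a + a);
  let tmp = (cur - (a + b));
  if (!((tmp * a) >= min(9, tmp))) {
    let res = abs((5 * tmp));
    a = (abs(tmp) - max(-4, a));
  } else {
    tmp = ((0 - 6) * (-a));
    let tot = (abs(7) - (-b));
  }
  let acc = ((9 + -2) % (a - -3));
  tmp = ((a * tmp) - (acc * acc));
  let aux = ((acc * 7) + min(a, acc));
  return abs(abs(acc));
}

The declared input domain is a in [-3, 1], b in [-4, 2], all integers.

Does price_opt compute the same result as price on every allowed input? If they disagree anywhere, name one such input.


At a=-3, b=-3: price gives 1, price_opt gives ERROR.
verdict: not equivalent; witness: a=-3, b=-3


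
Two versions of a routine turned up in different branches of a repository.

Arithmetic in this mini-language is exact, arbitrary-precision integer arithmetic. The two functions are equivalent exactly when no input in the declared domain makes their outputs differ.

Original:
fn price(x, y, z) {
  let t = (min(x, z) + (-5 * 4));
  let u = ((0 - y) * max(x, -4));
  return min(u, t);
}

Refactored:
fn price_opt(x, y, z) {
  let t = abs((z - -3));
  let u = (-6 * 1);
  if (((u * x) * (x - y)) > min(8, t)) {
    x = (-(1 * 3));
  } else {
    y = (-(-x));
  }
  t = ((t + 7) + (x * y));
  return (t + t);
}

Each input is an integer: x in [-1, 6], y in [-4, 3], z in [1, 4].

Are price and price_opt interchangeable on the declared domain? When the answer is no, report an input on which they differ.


Take x=-1, y=-4, z=1.
price: t becomes -21; next u becomes -4; next final value -21
price_opt: t becomes 4; next u becomes -6; next (((u * x) * (x - y)) > min(8, t)) evaluates to true; next x becomes -3; next t becomes 23; next final value 46
-21 and 46 differ, so these are not the same function on this domain.
verdict: not equivalent; witness: x=-1, y=-4, z=1


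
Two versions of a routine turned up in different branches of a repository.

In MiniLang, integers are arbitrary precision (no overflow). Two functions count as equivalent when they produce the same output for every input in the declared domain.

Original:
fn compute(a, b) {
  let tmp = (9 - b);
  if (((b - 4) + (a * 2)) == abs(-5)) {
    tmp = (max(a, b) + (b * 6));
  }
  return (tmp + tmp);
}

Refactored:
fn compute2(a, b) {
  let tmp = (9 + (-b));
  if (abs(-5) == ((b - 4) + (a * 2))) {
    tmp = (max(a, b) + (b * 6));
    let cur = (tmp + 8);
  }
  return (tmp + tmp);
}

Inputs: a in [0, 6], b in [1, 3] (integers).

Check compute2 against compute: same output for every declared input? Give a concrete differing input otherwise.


Although statement counts differ, plus arithmetic usage differs, plus local variable names differ, plus constant usage differs, 21/21 inputs agree.
verdict: equivalent


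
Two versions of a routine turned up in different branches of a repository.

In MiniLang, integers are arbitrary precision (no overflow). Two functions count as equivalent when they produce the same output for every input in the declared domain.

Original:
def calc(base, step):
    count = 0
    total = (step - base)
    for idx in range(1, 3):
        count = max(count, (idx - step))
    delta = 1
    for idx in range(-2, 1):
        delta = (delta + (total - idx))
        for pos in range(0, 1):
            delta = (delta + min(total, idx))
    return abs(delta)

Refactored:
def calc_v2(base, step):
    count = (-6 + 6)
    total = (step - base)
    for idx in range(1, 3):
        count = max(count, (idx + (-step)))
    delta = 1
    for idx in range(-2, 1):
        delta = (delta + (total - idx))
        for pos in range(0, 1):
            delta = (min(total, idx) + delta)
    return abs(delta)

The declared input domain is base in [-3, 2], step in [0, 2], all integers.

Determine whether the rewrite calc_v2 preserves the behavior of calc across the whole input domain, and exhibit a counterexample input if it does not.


Comparing the listings, the differences include: arithmetic usage differs; also constant usage differs.
One worked example (base=-2, step=1) — calc: count = 0; total = 3; [idx=1]; count = 0; [idx=2]; count = 1; delta = 1; [idx=-2]; delta = 6; [pos=0]; delta = 4; [idx=-1]; delta = 8; [pos=0]; delta = 7; [idx=0]; delta = 10; [pos=0]; delta = 10; return 10; calc_v2: count = 0; total = 3; [idx=1]; count = 0; [idx=2]; count = 1; delta = 1; [idx=-2]; delta = 6; [pos=0]; delta = 4; [idx=-1]; delta = 8; [pos=0]; delta = 7; [idx=0]; delta = 10; [pos=0]; delta = 10; return 10; agreement on 10.
Checked all 18 inputs in the declared domain: the outputs agree on every one.
verdict: equivalent
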